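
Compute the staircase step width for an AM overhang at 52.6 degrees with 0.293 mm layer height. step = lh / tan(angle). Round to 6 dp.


step = 0.293 / tan(52.6) = 0.224015 mm


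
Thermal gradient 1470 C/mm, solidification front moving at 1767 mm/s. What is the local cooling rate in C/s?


CR = 1470 * 1767 = 2597490 C/s


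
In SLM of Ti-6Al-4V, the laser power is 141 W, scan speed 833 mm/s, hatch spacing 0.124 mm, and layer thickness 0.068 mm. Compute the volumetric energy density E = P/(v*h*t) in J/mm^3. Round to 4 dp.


E = 141 / (833*0.124*0.068) = 20.0744 J/mm^3


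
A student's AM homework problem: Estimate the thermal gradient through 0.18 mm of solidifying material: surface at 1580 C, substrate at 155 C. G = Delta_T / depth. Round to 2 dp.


G = (1580-155)/0.18 = 7916.67 C/mm


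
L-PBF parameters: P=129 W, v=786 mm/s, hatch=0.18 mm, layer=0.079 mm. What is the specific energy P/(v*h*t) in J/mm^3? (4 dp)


Build rate = 786 * 0.18 * 0.079 = 11.17692 mm^3/s
SE = 129 / 11.17692 = 11.5416 J/mm^3


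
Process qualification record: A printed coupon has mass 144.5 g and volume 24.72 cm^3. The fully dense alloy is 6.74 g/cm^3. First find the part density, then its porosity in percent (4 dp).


rho_part = 144.5 / 24.72 = 5.84546926 g/cm^3
Porosity = (1 - 5.84546926/6.74)*100 = 13.272 %


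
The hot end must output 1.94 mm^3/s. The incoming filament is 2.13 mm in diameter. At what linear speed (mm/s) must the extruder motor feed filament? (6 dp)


A = pi*(2.13/2)^2 = 3.563273
v = 1.94 / 3.563273 = 0.544443 mm/s


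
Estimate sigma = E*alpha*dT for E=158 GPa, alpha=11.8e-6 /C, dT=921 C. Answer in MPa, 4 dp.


sigma = 158*1000 * 11.8e-6 * 921 = 1717.1124 MPa


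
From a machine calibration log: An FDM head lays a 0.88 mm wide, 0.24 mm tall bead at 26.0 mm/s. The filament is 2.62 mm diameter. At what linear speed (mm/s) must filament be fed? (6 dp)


Q = 0.88 * 0.24 * 26.0 = 5.4912 mm^3/s
A_fil = pi*(2.62/2)^2 = 5.39128715 mm^2
v_feed = 5.4912 / 5.39128715 = 1.018532 mm/s


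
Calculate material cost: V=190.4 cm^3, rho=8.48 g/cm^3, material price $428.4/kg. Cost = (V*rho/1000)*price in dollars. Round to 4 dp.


Mass = 190.4*8.48/1000 = 1.614592 kg
Cost = 1.614592 * 428.4 = 691.6912 $


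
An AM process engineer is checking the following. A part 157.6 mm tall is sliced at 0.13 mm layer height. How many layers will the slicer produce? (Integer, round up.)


Layers = ceil(157.6/0.13) = 1213


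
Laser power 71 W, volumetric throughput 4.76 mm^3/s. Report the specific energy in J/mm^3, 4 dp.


SE = 71 / 4.76 = 14.916 J/mm^3


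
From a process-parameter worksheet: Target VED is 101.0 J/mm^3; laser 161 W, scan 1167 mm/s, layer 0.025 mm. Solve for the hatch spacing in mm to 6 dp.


h = 161 / (101.0*1167*0.025) = 0.054638 mm


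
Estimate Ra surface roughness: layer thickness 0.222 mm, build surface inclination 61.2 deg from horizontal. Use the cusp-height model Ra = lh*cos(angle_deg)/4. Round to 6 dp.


Ra = 0.222 * cos(61.2) / 4 = 0.026737 mm


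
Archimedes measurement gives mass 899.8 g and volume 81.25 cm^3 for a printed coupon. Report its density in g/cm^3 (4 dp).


rho = 899.8 / 81.25 = 11.0745 g/cm^3


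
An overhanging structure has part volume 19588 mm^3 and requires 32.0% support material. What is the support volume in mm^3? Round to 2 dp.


V_support = 19588 * 0.32 = 6268.16 mm^3


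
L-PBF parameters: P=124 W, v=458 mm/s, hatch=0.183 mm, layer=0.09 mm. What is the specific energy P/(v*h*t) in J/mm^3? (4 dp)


Build rate = 458 * 0.183 * 0.09 = 7.54326 mm^3/s
SE = 124 / 7.54326 = 16.4385 J/mm^3


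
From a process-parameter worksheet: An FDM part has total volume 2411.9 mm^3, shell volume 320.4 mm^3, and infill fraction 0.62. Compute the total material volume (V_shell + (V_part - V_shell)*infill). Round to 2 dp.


V_infill = (2411.9 - 320.4) * 0.62 = 1296.73
V_total = 320.4 + 1296.73 = 1617.13 mm^3


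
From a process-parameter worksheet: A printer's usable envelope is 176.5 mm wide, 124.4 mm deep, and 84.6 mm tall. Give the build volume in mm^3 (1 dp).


V = 176.5 * 124.4 * 84.6 = 1857528.4 mm^3


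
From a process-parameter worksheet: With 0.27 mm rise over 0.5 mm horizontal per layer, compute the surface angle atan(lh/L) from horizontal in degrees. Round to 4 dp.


angle = atan(0.27/0.5) = 28.369 degrees


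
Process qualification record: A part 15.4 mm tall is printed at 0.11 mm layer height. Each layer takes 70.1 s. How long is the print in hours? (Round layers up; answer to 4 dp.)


Layers = ceil(15.4/0.11) = 140
t = 140 * 70.1 / 3600 = 2.7261 hrs


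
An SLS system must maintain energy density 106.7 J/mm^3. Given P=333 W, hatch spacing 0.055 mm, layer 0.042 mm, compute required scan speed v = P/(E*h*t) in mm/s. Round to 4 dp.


v = 333 / (106.7*0.055*0.042) = 1351.0388 mm/s


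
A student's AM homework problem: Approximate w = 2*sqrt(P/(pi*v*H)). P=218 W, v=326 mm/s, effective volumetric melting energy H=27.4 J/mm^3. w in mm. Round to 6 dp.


w = 2*sqrt(218/(pi*326*27.4)) = 0.176278 mm


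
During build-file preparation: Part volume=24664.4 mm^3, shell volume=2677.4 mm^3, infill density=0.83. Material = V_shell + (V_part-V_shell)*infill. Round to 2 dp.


V_infill = (24664.4 - 2677.4) * 0.83 = 18249.21
V_total = 2677.4 + 18249.21 = 20926.61 mm^3


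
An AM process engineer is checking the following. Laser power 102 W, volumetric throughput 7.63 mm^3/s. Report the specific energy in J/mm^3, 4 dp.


SE = 102 / 7.63 = 13.3683 J/mm^3


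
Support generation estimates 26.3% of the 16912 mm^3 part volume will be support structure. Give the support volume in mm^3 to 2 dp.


V_support = 16912 * 0.263 = 4447.86 mm^3


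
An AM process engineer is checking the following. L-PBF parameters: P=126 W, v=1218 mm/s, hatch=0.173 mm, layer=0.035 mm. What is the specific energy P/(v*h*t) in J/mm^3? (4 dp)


Build rate = 1218 * 0.173 * 0.035 = 7.37499 mm^3/s
SE = 126 / 7.37499 = 17.0848 J/mm^3


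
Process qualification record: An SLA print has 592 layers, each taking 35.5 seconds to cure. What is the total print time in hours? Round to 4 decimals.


t = 592 * 35.5 / 3600 = 5.8378 hrs


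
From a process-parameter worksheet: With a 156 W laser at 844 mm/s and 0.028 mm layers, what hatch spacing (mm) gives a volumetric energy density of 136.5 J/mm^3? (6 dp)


h = 156 / (136.5*844*0.028) = 0.048361 mm


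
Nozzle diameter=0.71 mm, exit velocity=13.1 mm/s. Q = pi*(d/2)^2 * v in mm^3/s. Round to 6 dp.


A = pi*(0.71/2)^2 = 0.39591921 mm^2
Q = 0.39591921 * 13.1 = 5.186542 mm^3/s


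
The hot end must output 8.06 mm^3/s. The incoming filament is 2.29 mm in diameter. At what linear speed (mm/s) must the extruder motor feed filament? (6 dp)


A = pi*(2.29/2)^2 = 4.118707
v = 8.06 / 4.118707 = 1.956925 mm/s


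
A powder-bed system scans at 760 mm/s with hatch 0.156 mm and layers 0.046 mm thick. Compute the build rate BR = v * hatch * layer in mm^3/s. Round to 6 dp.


Rate = 760 * 0.156 * 0.046 = 5.45376 mm^3/s


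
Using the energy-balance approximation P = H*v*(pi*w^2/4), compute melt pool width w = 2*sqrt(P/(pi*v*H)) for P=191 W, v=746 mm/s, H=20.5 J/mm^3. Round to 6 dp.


w = 2*sqrt(191/(pi*746*20.5)) = 0.126103 mm


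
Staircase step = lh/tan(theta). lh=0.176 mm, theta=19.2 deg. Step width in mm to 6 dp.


step = 0.176 / tan(19.2) = 0.505403 mm


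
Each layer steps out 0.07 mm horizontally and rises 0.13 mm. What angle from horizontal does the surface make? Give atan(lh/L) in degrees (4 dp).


angle = atan(0.13/0.07) = 61.6992 degrees


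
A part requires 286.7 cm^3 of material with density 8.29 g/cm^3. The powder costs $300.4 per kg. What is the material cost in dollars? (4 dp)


Mass = 286.7*8.29/1000 = 2.376743 kg
Cost = 2.376743 * 300.4 = 713.9736 $


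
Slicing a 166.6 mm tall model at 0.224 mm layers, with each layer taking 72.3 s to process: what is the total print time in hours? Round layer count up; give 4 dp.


Layers = ceil(166.6/0.224) = 744
t = 744 * 72.3 / 3600 = 14.942 hrs


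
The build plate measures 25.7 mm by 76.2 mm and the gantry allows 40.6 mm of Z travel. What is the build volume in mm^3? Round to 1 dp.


V = 25.7 * 76.2 * 40.6 = 79508.6 mm^3


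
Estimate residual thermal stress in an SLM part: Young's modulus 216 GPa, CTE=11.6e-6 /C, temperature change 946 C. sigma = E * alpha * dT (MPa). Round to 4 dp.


sigma = 216*1000 * 11.6e-6 * 946 = 2370.2976 MPa


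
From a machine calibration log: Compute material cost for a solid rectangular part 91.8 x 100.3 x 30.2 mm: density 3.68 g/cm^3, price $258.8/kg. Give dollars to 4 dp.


V = 91.8 * 100.3 * 30.2 = 278067.708 mm^3 = 278.067708 cm^3
Mass = 278.067708 * 3.68 / 1000 = 1.02328917 kg
Cost = 1.02328917 * 258.8 = 264.8272 $


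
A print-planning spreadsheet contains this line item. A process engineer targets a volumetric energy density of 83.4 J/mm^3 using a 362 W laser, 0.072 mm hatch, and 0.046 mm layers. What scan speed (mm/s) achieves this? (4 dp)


v = 362 / (83.4*0.072*0.046) = 1310.5458 mm/s


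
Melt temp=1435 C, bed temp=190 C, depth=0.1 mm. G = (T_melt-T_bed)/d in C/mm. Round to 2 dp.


G = (1435-190)/0.1 = 12450.0 C/mm


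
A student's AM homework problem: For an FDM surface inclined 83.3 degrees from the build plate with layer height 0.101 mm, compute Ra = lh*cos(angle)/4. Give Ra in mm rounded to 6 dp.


Ra = 0.101 * cos(83.3) / 4 = 0.002946 mm


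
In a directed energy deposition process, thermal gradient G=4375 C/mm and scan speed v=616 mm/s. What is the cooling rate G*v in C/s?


CR = 4375 * 616 = 2695000 C/s


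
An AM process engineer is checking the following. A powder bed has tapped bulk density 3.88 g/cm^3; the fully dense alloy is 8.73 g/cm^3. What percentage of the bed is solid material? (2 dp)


Packing = (3.88/8.73)*100 = 44.44 %


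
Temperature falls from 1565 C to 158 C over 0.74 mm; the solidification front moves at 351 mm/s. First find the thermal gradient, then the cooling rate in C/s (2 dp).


G = (1565-158)/0.74 = 1901.35135135 C/mm
CR = 1901.35135135 * 351 = 667374.32 C/s


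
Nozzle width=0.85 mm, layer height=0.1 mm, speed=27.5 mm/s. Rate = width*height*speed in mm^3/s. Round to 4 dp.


Rate = 0.85 * 0.1 * 27.5 = 2.3375 mm^3/s


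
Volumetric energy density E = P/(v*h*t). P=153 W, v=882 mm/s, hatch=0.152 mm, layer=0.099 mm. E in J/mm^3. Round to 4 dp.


E = 153 / (882*0.152*0.099) = 11.5277 J/mm^3


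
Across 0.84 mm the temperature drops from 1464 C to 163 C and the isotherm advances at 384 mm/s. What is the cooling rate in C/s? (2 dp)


G = (1464-163)/0.84 = 1548.80952381 C/mm
CR = 1548.80952381 * 384 = 594742.86 C/s


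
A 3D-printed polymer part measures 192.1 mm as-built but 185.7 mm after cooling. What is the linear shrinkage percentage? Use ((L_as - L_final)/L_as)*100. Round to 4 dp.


Shrinkage = ((192.1-185.7)/192.1)*100 = 3.3316 %


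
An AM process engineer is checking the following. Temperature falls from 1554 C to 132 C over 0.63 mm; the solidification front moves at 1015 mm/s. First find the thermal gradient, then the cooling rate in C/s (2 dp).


G = (1554-132)/0.63 = 2257.14285714 C/mm
CR = 2257.14285714 * 1015 = 2291000.0 C/s


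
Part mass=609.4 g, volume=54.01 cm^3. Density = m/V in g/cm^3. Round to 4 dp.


rho = 609.4 / 54.01 = 11.2831 g/cm^3


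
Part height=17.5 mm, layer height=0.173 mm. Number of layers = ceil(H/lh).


Layers = ceil(17.5/0.173) = 102


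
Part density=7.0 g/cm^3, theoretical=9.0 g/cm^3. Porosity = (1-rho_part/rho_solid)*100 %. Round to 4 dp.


Porosity = (1-7.0/9.0)*100 = 22.2222 %


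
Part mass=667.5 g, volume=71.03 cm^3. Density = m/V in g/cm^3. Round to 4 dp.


rho = 667.5 / 71.03 = 9.3974 g/cm^3


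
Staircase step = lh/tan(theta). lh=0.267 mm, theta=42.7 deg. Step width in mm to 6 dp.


step = 0.267 / tan(42.7) = 0.289345 mm


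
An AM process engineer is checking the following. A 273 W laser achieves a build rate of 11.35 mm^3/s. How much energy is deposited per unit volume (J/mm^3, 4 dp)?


SE = 273 / 11.35 = 24.0529 J/mm^3


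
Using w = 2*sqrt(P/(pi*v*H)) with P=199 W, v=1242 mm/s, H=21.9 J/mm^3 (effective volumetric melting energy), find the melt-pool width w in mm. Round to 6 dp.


w = 2*sqrt(199/(pi*1242*21.9)) = 0.096516 mm


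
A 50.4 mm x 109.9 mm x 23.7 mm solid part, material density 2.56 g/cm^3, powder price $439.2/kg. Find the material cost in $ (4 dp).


V = 50.4 * 109.9 * 23.7 = 131273.352 mm^3 = 131.273352 cm^3
Mass = 131.273352 * 2.56 / 1000 = 0.33605978 kg
Cost = 0.33605978 * 439.2 = 147.5975 $


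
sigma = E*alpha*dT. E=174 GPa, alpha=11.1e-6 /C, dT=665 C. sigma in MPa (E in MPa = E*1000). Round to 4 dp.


sigma = 174*1000 * 11.1e-6 * 665 = 1284.381 MPa


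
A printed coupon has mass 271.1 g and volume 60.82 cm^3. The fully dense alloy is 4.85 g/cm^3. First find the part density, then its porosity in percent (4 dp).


rho_part = 271.1 / 60.82 = 4.45741532 g/cm^3
Porosity = (1 - 4.45741532/4.85)*100 = 8.0945 %


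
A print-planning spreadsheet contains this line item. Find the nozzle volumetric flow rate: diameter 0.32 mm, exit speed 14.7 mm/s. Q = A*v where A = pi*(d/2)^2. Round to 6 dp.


A = pi*(0.32/2)^2 = 0.08042477 mm^2
Q = 0.08042477 * 14.7 = 1.182244 mm^3/s


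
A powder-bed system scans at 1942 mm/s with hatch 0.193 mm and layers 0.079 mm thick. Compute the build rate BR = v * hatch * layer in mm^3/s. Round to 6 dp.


Rate = 1942 * 0.193 * 0.079 = 29.609674 mm^3/s


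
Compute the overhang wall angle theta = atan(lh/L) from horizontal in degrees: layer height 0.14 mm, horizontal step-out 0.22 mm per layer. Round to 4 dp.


angle = atan(0.14/0.22) = 32.4712 degrees


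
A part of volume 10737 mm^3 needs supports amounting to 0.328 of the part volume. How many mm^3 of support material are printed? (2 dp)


V_support = 10737 * 0.328 = 3521.74 mm^3


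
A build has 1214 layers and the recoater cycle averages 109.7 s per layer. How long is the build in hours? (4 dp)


t = 1214 * 109.7 / 3600 = 36.9933 hrs


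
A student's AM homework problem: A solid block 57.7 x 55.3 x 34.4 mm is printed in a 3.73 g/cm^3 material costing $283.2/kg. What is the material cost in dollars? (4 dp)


V = 57.7 * 55.3 * 34.4 = 109763.864 mm^3 = 109.763864 cm^3
Mass = 109.763864 * 3.73 / 1000 = 0.40941921 kg
Cost = 0.40941921 * 283.2 = 115.9475 $


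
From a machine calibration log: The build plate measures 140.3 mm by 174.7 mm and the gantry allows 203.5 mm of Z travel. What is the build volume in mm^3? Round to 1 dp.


V = 140.3 * 174.7 * 203.5 = 4987868.4 mm^3


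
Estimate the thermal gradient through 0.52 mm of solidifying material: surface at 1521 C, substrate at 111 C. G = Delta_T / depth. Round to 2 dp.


G = (1521-111)/0.52 = 2711.54 C/mm


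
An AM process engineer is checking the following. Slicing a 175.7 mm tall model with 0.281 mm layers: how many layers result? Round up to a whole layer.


Layers = ceil(175.7/0.281) = 626


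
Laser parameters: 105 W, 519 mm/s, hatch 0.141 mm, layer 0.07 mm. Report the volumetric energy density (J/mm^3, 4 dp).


E = 105 / (519*0.141*0.07) = 20.4977 J/mm^3


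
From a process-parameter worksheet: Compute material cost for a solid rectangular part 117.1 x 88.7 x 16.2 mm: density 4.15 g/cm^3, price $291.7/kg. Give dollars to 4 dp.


V = 117.1 * 88.7 * 16.2 = 168265.674 mm^3 = 168.265674 cm^3
Mass = 168.265674 * 4.15 / 1000 = 0.69830255 kg
Cost = 0.69830255 * 291.7 = 203.6949 $


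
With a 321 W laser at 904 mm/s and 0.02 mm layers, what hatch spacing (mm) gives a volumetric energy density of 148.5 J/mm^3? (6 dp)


h = 321 / (148.5*904*0.02) = 0.119558 mm


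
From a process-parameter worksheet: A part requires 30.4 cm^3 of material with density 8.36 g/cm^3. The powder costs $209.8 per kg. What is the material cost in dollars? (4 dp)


Mass = 30.4*8.36/1000 = 0.254144 kg
Cost = 0.254144 * 209.8 = 53.3194 $


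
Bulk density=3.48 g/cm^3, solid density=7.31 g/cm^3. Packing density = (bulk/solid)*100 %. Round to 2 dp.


Packing = (3.48/7.31)*100 = 47.61 %


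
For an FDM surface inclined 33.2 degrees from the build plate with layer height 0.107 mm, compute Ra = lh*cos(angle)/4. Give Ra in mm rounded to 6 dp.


Ra = 0.107 * cos(33.2) / 4 = 0.022383 mm


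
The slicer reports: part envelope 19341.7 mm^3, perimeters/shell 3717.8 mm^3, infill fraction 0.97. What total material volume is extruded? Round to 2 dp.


V_infill = (19341.7 - 3717.8) * 0.97 = 15155.18
V_total = 3717.8 + 15155.18 = 18872.98 mm^3


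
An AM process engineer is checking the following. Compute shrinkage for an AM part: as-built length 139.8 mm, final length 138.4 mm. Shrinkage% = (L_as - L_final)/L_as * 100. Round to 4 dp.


Shrinkage = ((139.8-138.4)/139.8)*100 = 1.0014 %


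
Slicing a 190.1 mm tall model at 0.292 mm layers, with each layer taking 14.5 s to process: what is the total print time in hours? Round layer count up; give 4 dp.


Layers = ceil(190.1/0.292) = 652
t = 652 * 14.5 / 3600 = 2.6261 hrs


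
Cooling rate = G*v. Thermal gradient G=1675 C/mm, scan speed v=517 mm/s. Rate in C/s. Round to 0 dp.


CR = 1675 * 517 = 865975 C/s


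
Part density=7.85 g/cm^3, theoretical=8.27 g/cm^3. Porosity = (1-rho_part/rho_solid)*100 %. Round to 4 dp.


Porosity = (1-7.85/8.27)*100 = 5.0786 %


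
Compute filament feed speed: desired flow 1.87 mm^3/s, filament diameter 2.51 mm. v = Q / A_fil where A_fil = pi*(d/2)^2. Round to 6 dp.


A = pi*(2.51/2)^2 = 4.948087
v = 1.87 / 4.948087 = 0.377924 mm/s


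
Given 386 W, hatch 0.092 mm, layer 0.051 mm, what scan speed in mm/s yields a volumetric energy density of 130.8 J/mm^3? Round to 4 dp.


v = 386 / (130.8*0.092*0.051) = 628.9579 mm/s


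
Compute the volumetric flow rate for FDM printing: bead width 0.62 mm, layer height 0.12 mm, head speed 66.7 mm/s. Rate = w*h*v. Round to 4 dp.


Rate = 0.62 * 0.12 * 66.7 = 4.9625 mm^3/s


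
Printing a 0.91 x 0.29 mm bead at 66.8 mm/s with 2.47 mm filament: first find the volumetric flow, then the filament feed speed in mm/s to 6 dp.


Q = 0.91 * 0.29 * 66.8 = 17.62852 mm^3/s
A_fil = pi*(2.47/2)^2 = 4.79163566 mm^2
v_feed = 17.62852 / 4.79163566 = 3.679019 mm/s


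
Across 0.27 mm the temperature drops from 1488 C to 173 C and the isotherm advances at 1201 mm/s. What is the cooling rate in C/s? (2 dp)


G = (1488-173)/0.27 = 4870.37037037 C/mm
CR = 4870.37037037 * 1201 = 5849314.81 C/s


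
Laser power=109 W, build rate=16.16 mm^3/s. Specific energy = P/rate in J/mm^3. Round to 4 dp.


SE = 109 / 16.16 = 6.745 J/mm^3


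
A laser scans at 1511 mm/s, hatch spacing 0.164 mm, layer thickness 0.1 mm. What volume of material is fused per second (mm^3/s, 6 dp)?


Rate = 1511 * 0.164 * 0.1 = 24.7804 mm^3/s


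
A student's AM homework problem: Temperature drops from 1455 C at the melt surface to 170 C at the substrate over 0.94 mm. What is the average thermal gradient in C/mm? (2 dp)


G = (1455-170)/0.94 = 1367.02 C/mm


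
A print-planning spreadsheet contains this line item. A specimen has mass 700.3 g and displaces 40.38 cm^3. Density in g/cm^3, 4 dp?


rho = 700.3 / 40.38 = 17.3427 g/cm^3


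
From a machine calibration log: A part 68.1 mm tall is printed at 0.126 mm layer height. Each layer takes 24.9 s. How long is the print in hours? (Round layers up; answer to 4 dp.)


Layers = ceil(68.1/0.126) = 541
t = 541 * 24.9 / 3600 = 3.7419 hrs


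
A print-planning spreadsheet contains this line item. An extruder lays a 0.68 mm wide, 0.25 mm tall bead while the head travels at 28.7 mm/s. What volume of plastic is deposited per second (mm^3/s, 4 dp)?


Rate = 0.68 * 0.25 * 28.7 = 4.879 mm^3/s


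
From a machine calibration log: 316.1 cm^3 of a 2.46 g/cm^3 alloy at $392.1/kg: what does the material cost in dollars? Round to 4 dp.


Mass = 316.1*2.46/1000 = 0.777606 kg
Cost = 0.777606 * 392.1 = 304.8993 $


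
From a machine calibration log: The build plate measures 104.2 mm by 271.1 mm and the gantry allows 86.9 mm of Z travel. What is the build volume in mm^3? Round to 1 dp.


V = 104.2 * 271.1 * 86.9 = 2454805.1 mm^3


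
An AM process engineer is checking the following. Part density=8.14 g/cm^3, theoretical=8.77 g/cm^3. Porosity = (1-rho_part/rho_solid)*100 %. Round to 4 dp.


Porosity = (1-8.14/8.77)*100 = 7.1836 %


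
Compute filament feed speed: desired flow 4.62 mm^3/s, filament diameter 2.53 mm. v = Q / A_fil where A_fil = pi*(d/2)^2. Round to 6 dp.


A = pi*(2.53/2)^2 = 5.027255
v = 4.62 / 5.027255 = 0.918991 mm/s


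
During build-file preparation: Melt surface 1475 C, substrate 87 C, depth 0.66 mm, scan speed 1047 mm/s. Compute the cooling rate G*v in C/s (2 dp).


G = (1475-87)/0.66 = 2103.03030303 C/mm
CR = 2103.03030303 * 1047 = 2201872.73 C/s


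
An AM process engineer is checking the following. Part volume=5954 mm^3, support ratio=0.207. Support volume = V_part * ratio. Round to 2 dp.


V_support = 5954 * 0.207 = 1232.48 mm^3


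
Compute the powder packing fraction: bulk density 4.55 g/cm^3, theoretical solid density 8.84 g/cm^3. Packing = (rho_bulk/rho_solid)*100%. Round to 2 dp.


Packing = (4.55/8.84)*100 = 51.47 %


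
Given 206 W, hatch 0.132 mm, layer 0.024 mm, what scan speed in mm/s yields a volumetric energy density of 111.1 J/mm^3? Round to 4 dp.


v = 206 / (111.1*0.132*0.024) = 585.2858 mm/s


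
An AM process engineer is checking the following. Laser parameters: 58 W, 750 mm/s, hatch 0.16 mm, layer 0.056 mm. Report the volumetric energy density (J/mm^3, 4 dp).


E = 58 / (750*0.16*0.056) = 8.631 J/mm^3


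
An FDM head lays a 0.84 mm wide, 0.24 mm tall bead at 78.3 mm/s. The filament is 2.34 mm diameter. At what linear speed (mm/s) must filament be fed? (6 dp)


Q = 0.84 * 0.24 * 78.3 = 15.78528 mm^3/s
A_fil = pi*(2.34/2)^2 = 4.30052618 mm^2
v_feed = 15.78528 / 4.30052618 = 3.670546 mm/s


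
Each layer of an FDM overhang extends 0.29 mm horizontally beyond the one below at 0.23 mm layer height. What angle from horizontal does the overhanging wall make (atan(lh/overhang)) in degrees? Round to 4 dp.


angle = atan(0.23/0.29) = 38.4181 degrees


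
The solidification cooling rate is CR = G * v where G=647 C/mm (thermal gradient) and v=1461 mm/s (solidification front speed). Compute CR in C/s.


CR = 647 * 1461 = 945267 C/s


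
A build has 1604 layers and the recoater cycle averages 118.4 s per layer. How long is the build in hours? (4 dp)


t = 1604 * 118.4 / 3600 = 52.7538 hrs


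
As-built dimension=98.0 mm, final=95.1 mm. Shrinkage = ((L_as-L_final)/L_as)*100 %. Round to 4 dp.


Shrinkage = ((98.0-95.1)/98.0)*100 = 2.9592 %


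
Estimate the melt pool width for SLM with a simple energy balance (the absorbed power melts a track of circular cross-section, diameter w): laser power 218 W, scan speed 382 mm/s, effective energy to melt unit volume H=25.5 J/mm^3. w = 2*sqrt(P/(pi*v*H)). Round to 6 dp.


w = 2*sqrt(218/(pi*382*25.5)) = 0.168804 mm


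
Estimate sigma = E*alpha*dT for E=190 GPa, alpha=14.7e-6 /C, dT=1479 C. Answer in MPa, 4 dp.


sigma = 190*1000 * 14.7e-6 * 1479 = 4130.847 MPa


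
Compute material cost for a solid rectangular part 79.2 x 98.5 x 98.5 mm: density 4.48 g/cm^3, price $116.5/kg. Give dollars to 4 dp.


V = 79.2 * 98.5 * 98.5 = 768418.2 mm^3 = 768.4182 cm^3
Mass = 768.4182 * 4.48 / 1000 = 3.44251354 kg
Cost = 3.44251354 * 116.5 = 401.0528 $


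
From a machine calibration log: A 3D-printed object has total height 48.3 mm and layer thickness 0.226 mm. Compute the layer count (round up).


Layers = ceil(48.3/0.226) = 214


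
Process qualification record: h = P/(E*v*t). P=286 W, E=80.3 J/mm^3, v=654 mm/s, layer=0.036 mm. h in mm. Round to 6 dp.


h = 286 / (80.3*654*0.036) = 0.151276 mm


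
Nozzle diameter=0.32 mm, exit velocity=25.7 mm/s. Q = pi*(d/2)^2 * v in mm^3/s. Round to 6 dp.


A = pi*(0.32/2)^2 = 0.08042477 mm^2
Q = 0.08042477 * 25.7 = 2.066917 mm^3/s


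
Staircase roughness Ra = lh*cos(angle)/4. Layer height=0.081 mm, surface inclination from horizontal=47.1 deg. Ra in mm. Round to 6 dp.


Ra = 0.081 * cos(47.1) / 4 = 0.013785 mm


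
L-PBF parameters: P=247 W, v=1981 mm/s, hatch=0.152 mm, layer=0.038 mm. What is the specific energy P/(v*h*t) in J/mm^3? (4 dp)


Build rate = 1981 * 0.152 * 0.038 = 11.442256 mm^3/s
SE = 247 / 11.442256 = 21.5867 J/mm^3


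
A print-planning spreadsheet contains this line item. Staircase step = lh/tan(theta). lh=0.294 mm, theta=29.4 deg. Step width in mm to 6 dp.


step = 0.294 / tan(29.4) = 0.521766 mm


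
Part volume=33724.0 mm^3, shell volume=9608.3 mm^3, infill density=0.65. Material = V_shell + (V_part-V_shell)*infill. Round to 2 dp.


V_infill = (33724.0 - 9608.3) * 0.65 = 15675.21
V_total = 9608.3 + 15675.21 = 25283.51 mm^3


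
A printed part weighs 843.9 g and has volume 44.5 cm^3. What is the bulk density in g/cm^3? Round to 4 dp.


rho = 843.9 / 44.5 = 18.964 g/cm^3


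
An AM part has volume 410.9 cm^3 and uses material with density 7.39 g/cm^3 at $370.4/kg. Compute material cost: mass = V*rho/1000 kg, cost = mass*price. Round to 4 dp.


Mass = 410.9*7.39/1000 = 3.036551 kg
Cost = 3.036551 * 370.4 = 1124.7385 $


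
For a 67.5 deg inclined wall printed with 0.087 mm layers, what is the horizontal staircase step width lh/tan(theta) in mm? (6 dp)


step = 0.087 / tan(67.5) = 0.036037 mm


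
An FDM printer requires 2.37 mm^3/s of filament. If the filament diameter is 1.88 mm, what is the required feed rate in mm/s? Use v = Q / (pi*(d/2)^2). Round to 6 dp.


A = pi*(1.88/2)^2 = 2.775911
v = 2.37 / 2.775911 = 0.853774 mm/s


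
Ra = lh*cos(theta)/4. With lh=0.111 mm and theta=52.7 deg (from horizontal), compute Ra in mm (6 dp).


Ra = 0.111 * cos(52.7) / 4 = 0.016816 mm


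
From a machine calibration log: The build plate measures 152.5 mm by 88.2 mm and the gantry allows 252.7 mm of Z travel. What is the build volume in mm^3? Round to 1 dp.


V = 152.5 * 88.2 * 252.7 = 3398941.4 mm^3


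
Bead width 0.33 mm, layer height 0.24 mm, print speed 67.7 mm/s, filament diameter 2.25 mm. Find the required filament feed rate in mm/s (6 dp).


Q = 0.33 * 0.24 * 67.7 = 5.36184 mm^3/s
A_fil = pi*(2.25/2)^2 = 3.9760782 mm^2
v_feed = 5.36184 / 3.9760782 = 1.348525 mm/s


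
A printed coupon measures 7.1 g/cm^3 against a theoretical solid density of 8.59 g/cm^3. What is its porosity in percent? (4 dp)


Porosity = (1-7.1/8.59)*100 = 17.3458 %


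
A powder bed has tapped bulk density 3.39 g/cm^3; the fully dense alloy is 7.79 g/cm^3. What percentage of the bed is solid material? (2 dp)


Packing = (3.39/7.79)*100 = 43.52 %


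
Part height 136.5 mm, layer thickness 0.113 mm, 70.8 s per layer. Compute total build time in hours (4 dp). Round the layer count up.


Layers = ceil(136.5/0.113) = 1208
t = 1208 * 70.8 / 3600 = 23.7573 hrs


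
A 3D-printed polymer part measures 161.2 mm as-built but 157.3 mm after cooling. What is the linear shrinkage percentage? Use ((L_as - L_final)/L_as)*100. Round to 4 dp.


Shrinkage = ((161.2-157.3)/161.2)*100 = 2.4194 %


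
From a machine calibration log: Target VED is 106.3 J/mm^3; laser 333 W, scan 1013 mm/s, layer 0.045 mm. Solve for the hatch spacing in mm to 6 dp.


h = 333 / (106.3*1013*0.045) = 0.068721 mm


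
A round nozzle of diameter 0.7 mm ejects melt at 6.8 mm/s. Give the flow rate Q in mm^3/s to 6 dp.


A = pi*(0.7/2)^2 = 0.3848451 mm^2
Q = 0.3848451 * 6.8 = 2.616947 mm^3/s


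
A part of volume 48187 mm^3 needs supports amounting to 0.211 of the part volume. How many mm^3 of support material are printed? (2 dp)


V_support = 48187 * 0.211 = 10167.46 mm^3


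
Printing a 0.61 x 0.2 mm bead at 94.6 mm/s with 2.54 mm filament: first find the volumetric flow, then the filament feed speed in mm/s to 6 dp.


Q = 0.61 * 0.2 * 94.6 = 11.5412 mm^3/s
A_fil = pi*(2.54/2)^2 = 5.06707479 mm^2
v_feed = 11.5412 / 5.06707479 = 2.277685 mm/s


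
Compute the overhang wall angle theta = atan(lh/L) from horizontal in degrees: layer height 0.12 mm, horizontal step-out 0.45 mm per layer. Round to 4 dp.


angle = atan(0.12/0.45) = 14.9314 degrees


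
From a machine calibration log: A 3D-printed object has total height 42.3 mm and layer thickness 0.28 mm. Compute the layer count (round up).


Layers = ceil(42.3/0.28) = 152


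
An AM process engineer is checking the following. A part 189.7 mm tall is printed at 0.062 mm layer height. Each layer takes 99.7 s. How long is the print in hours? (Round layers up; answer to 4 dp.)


Layers = ceil(189.7/0.062) = 3060
t = 3060 * 99.7 / 3600 = 84.745 hrs


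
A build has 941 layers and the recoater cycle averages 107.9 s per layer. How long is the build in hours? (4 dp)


t = 941 * 107.9 / 3600 = 28.2039 hrs


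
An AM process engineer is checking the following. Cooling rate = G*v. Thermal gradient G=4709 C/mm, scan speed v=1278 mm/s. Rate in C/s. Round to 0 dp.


CR = 4709 * 1278 = 6018102 C/s


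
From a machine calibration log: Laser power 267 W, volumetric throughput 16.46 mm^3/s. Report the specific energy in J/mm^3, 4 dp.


SE = 267 / 16.46 = 16.2211 J/mm^3


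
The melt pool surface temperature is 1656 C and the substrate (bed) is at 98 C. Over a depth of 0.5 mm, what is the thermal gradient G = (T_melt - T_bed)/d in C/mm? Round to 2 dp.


G = (1656-98)/0.5 = 3116.0 C/mm


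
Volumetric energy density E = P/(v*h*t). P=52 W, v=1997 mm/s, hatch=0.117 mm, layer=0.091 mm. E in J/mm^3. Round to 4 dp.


E = 52 / (1997*0.117*0.091) = 2.4457 J/mm^3


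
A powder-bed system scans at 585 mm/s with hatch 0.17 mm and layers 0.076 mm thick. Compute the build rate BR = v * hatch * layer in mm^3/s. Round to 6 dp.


Rate = 585 * 0.17 * 0.076 = 7.5582 mm^3/s


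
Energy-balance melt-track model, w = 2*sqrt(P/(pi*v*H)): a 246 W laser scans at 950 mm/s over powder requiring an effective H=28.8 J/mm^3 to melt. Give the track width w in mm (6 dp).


w = 2*sqrt(246/(pi*950*28.8)) = 0.106995 mm


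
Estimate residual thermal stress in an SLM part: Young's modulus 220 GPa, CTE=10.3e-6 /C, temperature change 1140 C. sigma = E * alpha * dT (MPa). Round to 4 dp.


sigma = 220*1000 * 10.3e-6 * 1140 = 2583.24 MPa


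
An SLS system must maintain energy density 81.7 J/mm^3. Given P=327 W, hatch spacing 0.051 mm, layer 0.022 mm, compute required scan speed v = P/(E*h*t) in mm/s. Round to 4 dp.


v = 327 / (81.7*0.051*0.022) = 3567.2442 mm/s


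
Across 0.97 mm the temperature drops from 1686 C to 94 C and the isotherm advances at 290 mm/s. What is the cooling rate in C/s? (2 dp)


G = (1686-94)/0.97 = 1641.2371134 C/mm
CR = 1641.2371134 * 290 = 475958.76 C/s


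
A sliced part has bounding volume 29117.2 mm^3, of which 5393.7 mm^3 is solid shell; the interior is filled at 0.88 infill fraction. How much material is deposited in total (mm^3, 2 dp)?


V_infill = (29117.2 - 5393.7) * 0.88 = 20876.68
V_total = 5393.7 + 20876.68 = 26270.38 mm^3


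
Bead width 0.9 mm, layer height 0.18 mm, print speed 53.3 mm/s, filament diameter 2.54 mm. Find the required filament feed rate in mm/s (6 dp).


Q = 0.9 * 0.18 * 53.3 = 8.6346 mm^3/s
A_fil = pi*(2.54/2)^2 = 5.06707479 mm^2
v_feed = 8.6346 / 5.06707479 = 1.70406 mm/s


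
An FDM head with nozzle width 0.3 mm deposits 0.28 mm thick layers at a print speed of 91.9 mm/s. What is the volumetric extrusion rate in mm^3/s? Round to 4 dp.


Rate = 0.3 * 0.28 * 91.9 = 7.7196 mm^3/s


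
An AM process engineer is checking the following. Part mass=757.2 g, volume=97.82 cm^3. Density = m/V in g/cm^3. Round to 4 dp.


rho = 757.2 / 97.82 = 7.7407 g/cm^3


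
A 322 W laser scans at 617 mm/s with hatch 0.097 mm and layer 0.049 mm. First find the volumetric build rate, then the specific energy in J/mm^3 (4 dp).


Build rate = 617 * 0.097 * 0.049 = 2.932601 mm^3/s
SE = 322 / 2.932601 = 109.8001 J/mm^3


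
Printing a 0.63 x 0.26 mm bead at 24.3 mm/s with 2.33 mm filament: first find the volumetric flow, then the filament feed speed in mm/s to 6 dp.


Q = 0.63 * 0.26 * 24.3 = 3.98034 mm^3/s
A_fil = pi*(2.33/2)^2 = 4.26384809 mm^2
v_feed = 3.98034 / 4.26384809 = 0.933509 mm/s


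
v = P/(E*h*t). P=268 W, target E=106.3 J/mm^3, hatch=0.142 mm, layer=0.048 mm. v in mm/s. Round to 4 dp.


v = 268 / (106.3*0.142*0.048) = 369.8895 mm/s


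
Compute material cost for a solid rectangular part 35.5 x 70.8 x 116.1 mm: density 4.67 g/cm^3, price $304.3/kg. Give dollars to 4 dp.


V = 35.5 * 70.8 * 116.1 = 291805.74 mm^3 = 291.80574 cm^3
Mass = 291.80574 * 4.67 / 1000 = 1.36273281 kg
Cost = 1.36273281 * 304.3 = 414.6796 $


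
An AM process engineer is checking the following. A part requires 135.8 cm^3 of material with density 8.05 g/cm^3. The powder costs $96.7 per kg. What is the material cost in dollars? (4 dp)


Mass = 135.8*8.05/1000 = 1.09319 kg
Cost = 1.09319 * 96.7 = 105.7115 $


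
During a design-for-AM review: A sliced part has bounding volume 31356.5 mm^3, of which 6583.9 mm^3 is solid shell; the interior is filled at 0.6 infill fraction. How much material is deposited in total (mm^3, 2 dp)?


V_infill = (31356.5 - 6583.9) * 0.6 = 14863.56
V_total = 6583.9 + 14863.56 = 21447.46 mm^3


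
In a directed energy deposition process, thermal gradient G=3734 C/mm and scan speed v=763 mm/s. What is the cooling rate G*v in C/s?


CR = 3734 * 763 = 2849042 C/s


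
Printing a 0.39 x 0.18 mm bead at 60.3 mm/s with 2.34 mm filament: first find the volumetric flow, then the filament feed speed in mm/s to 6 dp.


Q = 0.39 * 0.18 * 60.3 = 4.23306 mm^3/s
A_fil = pi*(2.34/2)^2 = 4.30052618 mm^2
v_feed = 4.23306 / 4.30052618 = 0.984312 mm/s


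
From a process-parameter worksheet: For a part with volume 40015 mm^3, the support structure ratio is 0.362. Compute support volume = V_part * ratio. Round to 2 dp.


V_support = 40015 * 0.362 = 14485.43 mm^3


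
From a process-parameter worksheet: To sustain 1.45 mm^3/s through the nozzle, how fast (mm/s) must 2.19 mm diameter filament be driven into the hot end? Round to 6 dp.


A = pi*(2.19/2)^2 = 3.766848
v = 1.45 / 3.766848 = 0.384937 mm/s


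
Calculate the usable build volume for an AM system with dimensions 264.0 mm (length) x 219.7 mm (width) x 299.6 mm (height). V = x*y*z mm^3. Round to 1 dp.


V = 264.0 * 219.7 * 299.6 = 17377039.7 mm^3


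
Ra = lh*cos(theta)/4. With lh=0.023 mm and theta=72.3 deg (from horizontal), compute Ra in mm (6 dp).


Ra = 0.023 * cos(72.3) / 4 = 0.001748 mm


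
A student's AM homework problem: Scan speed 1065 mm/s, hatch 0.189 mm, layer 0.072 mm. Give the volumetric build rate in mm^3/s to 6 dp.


Rate = 1065 * 0.189 * 0.072 = 14.49252 mm^3/s


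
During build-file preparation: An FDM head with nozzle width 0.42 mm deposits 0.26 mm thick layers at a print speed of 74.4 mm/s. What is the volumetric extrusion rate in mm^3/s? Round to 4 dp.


Rate = 0.42 * 0.26 * 74.4 = 8.1245 mm^3/s


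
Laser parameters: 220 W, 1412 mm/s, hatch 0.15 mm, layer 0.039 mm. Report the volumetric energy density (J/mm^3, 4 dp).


E = 220 / (1412*0.15*0.039) = 26.6337 J/mm^3


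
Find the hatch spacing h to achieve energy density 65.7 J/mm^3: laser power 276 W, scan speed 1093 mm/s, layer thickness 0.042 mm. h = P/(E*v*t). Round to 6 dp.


h = 276 / (65.7*1093*0.042) = 0.091511 mm


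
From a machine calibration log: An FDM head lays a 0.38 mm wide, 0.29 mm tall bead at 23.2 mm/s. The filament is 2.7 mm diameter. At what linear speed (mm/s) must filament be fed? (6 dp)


Q = 0.38 * 0.29 * 23.2 = 2.55664 mm^3/s
A_fil = pi*(2.7/2)^2 = 5.72555261 mm^2
v_feed = 2.55664 / 5.72555261 = 0.446532 mm/s


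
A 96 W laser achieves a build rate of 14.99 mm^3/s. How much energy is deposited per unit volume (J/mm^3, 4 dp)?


SE = 96 / 14.99 = 6.4043 J/mm^3


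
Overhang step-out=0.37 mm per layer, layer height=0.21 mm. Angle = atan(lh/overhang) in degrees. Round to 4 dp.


angle = atan(0.21/0.37) = 29.5778 degrees


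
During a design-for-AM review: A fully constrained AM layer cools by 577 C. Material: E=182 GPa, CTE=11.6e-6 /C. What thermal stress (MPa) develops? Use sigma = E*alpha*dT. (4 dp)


sigma = 182*1000 * 11.6e-6 * 577 = 1218.1624 MPa


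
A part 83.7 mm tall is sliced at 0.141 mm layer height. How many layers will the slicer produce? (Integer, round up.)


Layers = ceil(83.7/0.141) = 594


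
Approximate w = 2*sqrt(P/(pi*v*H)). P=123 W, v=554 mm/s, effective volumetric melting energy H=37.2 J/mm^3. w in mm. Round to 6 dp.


w = 2*sqrt(123/(pi*554*37.2)) = 0.087173 mm


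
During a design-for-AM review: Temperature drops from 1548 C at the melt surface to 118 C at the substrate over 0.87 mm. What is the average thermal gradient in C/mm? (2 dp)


G = (1548-118)/0.87 = 1643.68 C/mm


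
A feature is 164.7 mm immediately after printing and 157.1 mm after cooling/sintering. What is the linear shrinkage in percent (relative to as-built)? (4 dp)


Shrinkage = ((164.7-157.1)/164.7)*100 = 4.6145 %


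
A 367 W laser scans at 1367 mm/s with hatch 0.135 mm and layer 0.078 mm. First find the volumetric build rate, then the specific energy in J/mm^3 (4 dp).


Build rate = 1367 * 0.135 * 0.078 = 14.39451 mm^3/s
SE = 367 / 14.39451 = 25.4958 J/mm^3


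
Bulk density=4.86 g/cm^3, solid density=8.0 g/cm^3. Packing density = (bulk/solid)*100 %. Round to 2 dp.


Packing = (4.86/8.0)*100 = 60.75 %


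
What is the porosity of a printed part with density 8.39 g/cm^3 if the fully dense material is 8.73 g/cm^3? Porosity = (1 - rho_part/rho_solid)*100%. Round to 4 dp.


Porosity = (1-8.39/8.73)*100 = 3.8946 %


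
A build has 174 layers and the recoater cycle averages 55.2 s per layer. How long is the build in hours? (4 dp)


t = 174 * 55.2 / 3600 = 2.668 hrs


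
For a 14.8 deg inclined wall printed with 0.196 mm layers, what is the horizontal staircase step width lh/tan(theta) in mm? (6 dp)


step = 0.196 / tan(14.8) = 0.74183 mm


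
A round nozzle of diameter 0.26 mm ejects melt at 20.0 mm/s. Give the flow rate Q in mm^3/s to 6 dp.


A = pi*(0.26/2)^2 = 0.05309292 mm^2
Q = 0.05309292 * 20.0 = 1.061858 mm^3/s


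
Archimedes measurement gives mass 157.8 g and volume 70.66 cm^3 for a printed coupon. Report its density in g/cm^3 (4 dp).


rho = 157.8 / 70.66 = 2.2332 g/cm^3


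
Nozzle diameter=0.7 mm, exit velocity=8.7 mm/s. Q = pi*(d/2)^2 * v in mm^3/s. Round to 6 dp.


A = pi*(0.7/2)^2 = 0.3848451 mm^2
Q = 0.3848451 * 8.7 = 3.348152 mm^3/s


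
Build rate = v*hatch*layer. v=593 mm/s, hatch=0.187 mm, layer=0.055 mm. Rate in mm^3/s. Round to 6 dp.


Rate = 593 * 0.187 * 0.055 = 6.099005 mm^3/s


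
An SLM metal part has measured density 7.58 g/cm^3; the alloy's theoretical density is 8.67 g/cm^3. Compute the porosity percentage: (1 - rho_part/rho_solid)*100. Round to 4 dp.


Porosity = (1-7.58/8.67)*100 = 12.5721 %


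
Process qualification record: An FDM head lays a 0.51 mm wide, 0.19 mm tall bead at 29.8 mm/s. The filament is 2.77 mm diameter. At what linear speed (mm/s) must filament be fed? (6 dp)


Q = 0.51 * 0.19 * 29.8 = 2.88762 mm^3/s
A_fil = pi*(2.77/2)^2 = 6.02628157 mm^2
v_feed = 2.88762 / 6.02628157 = 0.479171 mm/s


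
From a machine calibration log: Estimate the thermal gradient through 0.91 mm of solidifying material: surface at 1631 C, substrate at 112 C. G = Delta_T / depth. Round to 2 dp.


G = (1631-112)/0.91 = 1669.23 C/mm
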